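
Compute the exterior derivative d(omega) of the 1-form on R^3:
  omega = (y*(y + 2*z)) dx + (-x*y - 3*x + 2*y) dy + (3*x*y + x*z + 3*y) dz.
d(omega) = (-3*y - 2*z - 3) dx ∧ dy + (y + z) dx ∧ dz + (3*x + 3) dy ∧ dz

For a 1-form omega = sum_i f_i dx_i, the exterior derivative is
  d(omega) = sum_{i < j} (∂f_j/∂x_i - ∂f_i/∂x_j) dx_i ∧ dx_j.
  coefficient of dx ∧ dy: ∂f_2/∂x - ∂f_1/∂y = ∂(-x*y - 3*x + 2*y)/∂x - ∂(y*(y + 2*z))/∂y = -3*y - 2*z - 3
  coefficient of dx ∧ dz: ∂f_3/∂x - ∂f_1/∂z = ∂(3*x*y + x*z + 3*y)/∂x - ∂(y*(y + 2*z))/∂z = y + z
  coefficient of dy ∧ dz: ∂f_3/∂y - ∂f_2/∂z = ∂(3*x*y + x*z + 3*y)/∂y - ∂(-x*y - 3*x + 2*y)/∂z = 3*x + 3
Assembling: d(omega) = (-3*y - 2*z - 3) dx ∧ dy + (y + z) dx ∧ dz + (3*x + 3) dy ∧ dz.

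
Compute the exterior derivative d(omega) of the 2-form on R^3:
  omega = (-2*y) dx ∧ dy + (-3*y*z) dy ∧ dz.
d(omega) = 0

For a 2-form omega = sum_{i<j} g_{ij} dx_i ∧ dx_j, the exterior derivative is
  d(omega) = sum_{i<j} d(g_{ij}) ∧ dx_i ∧ dx_j = sum_{i<j, k} (∂g_{ij}/∂x_k) dx_k ∧ dx_i ∧ dx_j.
Expand each term, using dx_k ∧ dx_i ∧ dx_j = sgn(permutation) dx_{(a)} ∧ dx_{(b)} ∧ dx_{(c)} with (a < b < c) sorted:

Collecting like 3-forms: d(omega) = 0.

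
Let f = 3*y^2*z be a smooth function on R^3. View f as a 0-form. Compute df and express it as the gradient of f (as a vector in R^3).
df = (0) dx + (6*y*z) dy + (3*y^2) dz; grad f = (0, 6*y*z, 3*y^2)

For a 0-form f, d f = (∂f/∂x) dx + (∂f/∂y) dy + (∂f/∂z) dz. The components of the vector representation are exactly the entries of grad f in Cartesian coordinates:
  ∂f/∂x = 0
  ∂f/∂y = 6*y*z
  ∂f/∂z = 3*y^2.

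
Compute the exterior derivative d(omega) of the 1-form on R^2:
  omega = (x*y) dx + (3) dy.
d(omega) = (-x) dx ∧ dy

For a 1-form omega = sum_i f_i dx_i, the exterior derivative is
  d(omega) = sum_{i < j} (∂f_j/∂x_i - ∂f_i/∂x_j) dx_i ∧ dx_j.
  coefficient of dx ∧ dy: ∂f_2/∂x - ∂f_1/∂y = ∂(3)/∂x - ∂(x*y)/∂y = -x
Assembling: d(omega) = (-x) dx ∧ dy.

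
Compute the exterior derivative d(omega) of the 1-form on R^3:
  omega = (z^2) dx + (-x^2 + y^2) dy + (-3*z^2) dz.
d(omega) = (-2*x) dx ∧ dy + (-2*z) dx ∧ dz

For a 1-form omega = sum_i f_i dx_i, the exterior derivative is
  d(omega) = sum_{i < j} (∂f_j/∂x_i - ∂f_i/∂x_j) dx_i ∧ dx_j.
  coefficient of dx ∧ dy: ∂f_2/∂x - ∂f_1/∂y = ∂(-x^2 + y^2)/∂x - ∂(z^2)/∂y = -2*x
  coefficient of dx ∧ dz: ∂f_3/∂x - ∂f_1/∂z = ∂(-3*z^2)/∂x - ∂(z^2)/∂z = -2*z
Assembling: d(omega) = (-2*x) dx ∧ dy + (-2*z) dx ∧ dz.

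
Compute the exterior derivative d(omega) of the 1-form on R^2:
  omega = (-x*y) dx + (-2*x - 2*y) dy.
d(omega) = (x - 2) dx ∧ dy

For a 1-form omega = sum_i f_i dx_i, the exterior derivative is
  d(omega) = sum_{i < j} (∂f_j/∂x_i - ∂f_i/∂x_j) dx_i ∧ dx_j.
  coefficient of dx ∧ dy: ∂f_2/∂x - ∂f_1/∂y = ∂(-2*x - 2*y)/∂x - ∂(-x*y)/∂y = x - 2
Assembling: d(omega) = (x - 2) dx ∧ dy.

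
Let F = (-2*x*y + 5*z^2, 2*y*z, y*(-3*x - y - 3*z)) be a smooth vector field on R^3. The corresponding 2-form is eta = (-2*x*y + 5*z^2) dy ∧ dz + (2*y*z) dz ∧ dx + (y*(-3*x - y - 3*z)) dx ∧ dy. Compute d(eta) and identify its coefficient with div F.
d(eta) = (-5*y + 2*z) dx ∧ dy ∧ dz; div F = -5*y + 2*z

For a 2-form in R^3 of the form above, applying d gives a 3-form with coefficient ∂P/∂x + ∂Q/∂y + ∂R/∂z:
  ∂P/∂x = -2*y
  ∂Q/∂y = 2*z
  ∂R/∂z = -3*y
Sum = -5*y + 2*z, which is exactly div F.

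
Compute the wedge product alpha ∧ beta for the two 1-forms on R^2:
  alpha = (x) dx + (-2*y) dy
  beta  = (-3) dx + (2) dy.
alpha ∧ beta = (2*x - 6*y) dx ∧ dy

Distribute the wedge, using dx_i ∧ dx_j = -dx_j ∧ dx_i and dx_i ∧ dx_i = 0. For each pair (i, j) with i < j, the coefficient of dx_i ∧ dx_j in alpha ∧ beta is (alpha_i * beta_j - alpha_j * beta_i). Collecting: alpha ∧ beta = (2*x - 6*y) dx ∧ dy.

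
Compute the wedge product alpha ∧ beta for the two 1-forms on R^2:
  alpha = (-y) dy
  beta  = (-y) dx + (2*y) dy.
alpha ∧ beta = (-y^2) dx ∧ dy

Distribute the wedge, using dx_i ∧ dx_j = -dx_j ∧ dx_i and dx_i ∧ dx_i = 0. For each pair (i, j) with i < j, the coefficient of dx_i ∧ dx_j in alpha ∧ beta is (alpha_i * beta_j - alpha_j * beta_i). Collecting: alpha ∧ beta = (-y^2) dx ∧ dy.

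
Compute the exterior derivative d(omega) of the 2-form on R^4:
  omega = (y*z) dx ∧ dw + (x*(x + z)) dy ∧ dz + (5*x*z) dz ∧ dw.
d(omega) = (-z) dx ∧ dy ∧ dw + (-y + 5*z) dx ∧ dz ∧ dw + (2*x + z) dx ∧ dy ∧ dz

For a 2-form omega = sum_{i<j} g_{ij} dx_i ∧ dx_j, the exterior derivative is
  d(omega) = sum_{i<j} d(g_{ij}) ∧ dx_i ∧ dx_j = sum_{i<j, k} (∂g_{ij}/∂x_k) dx_k ∧ dx_i ∧ dx_j.
Expand each term, using dx_k ∧ dx_i ∧ dx_j = sgn(permutation) dx_{(a)} ∧ dx_{(b)} ∧ dx_{(c)} with (a < b < c) sorted:
  d(y*z) includes (∂/∂y)(y*z) dy = (z) dy, which multiplied by dx ∧ dw gives (-z) dx ∧ dy ∧ dw
  d(y*z) includes (∂/∂z)(y*z) dz = (y) dz, which multiplied by dx ∧ dw gives (-y) dx ∧ dz ∧ dw
  d(x*(x + z)) includes (∂/∂x)(x*(x + z)) dx = (2*x + z) dx, which multiplied by dy ∧ dz gives (2*x + z) dx ∧ dy ∧ dz
  d(5*x*z) includes (∂/∂x)(5*x*z) dx = (5*z) dx, which multiplied by dz ∧ dw gives (5*z) dx ∧ dz ∧ dw
Collecting like 3-forms: d(omega) = (-z) dx ∧ dy ∧ dw + (-y + 5*z) dx ∧ dz ∧ dw + (2*x + z) dx ∧ dy ∧ dz.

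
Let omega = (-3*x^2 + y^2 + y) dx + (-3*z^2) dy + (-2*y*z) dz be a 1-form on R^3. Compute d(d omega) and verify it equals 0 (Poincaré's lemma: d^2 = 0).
d(d omega) = 0

Step 1: d omega = sum_{i<j} (∂f_j/∂x_i - ∂f_i/∂x_j) dx_i ∧ dx_j:
  coeff of dx ∧ dy: -2*y - 1
  coeff of dx ∧ dz: 0
  coeff of dy ∧ dz: 4*z
Step 2: Apply d again to each 2-form coefficient. The only possible 3-form in R^3 is dx ∧ dy ∧ dz, with coefficient
  ∂(coeff of dy∧dz)/∂x - ∂(coeff of dx∧dz)/∂y + ∂(coeff of dx∧dy)/∂z
  = ∂/∂x (4*z) - ∂/∂y (0) + ∂/∂z (-2*y - 1).
Each of these terms simplifies to sums of mixed partials that cancel in pairs. The result is 0 (by equality of mixed partials for smooth functions — Schwarz / Clairaut).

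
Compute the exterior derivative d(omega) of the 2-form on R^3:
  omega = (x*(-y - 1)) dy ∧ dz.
d(omega) = (-y - 1) dx ∧ dy ∧ dz

For a 2-form omega = sum_{i<j} g_{ij} dx_i ∧ dx_j, the exterior derivative is
  d(omega) = sum_{i<j} d(g_{ij}) ∧ dx_i ∧ dx_j = sum_{i<j, k} (∂g_{ij}/∂x_k) dx_k ∧ dx_i ∧ dx_j.
Expand each term, using dx_k ∧ dx_i ∧ dx_j = sgn(permutation) dx_{(a)} ∧ dx_{(b)} ∧ dx_{(c)} with (a < b < c) sorted:
  d(x*(-y - 1)) includes (∂/∂x)(x*(-y - 1)) dx = (-y - 1) dx, which multiplied by dy ∧ dz gives (-y - 1) dx ∧ dy ∧ dz
Collecting like 3-forms: d(omega) = (-y - 1) dx ∧ dy ∧ dz.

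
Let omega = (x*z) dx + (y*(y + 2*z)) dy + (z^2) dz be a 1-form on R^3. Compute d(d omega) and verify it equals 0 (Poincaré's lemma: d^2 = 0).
d(d omega) = 0

Step 1: d omega = sum_{i<j} (∂f_j/∂x_i - ∂f_i/∂x_j) dx_i ∧ dx_j:
  coeff of dx ∧ dy: 0
  coeff of dx ∧ dz: -x
  coeff of dy ∧ dz: -2*y
Step 2: Apply d again to each 2-form coefficient. The only possible 3-form in R^3 is dx ∧ dy ∧ dz, with coefficient
  ∂(coeff of dy∧dz)/∂x - ∂(coeff of dx∧dz)/∂y + ∂(coeff of dx∧dy)/∂z
  = ∂/∂x (-2*y) - ∂/∂y (-x) + ∂/∂z (0).
Each of these terms simplifies to sums of mixed partials that cancel in pairs. The result is 0 (by equality of mixed partials for smooth functions — Schwarz / Clairaut).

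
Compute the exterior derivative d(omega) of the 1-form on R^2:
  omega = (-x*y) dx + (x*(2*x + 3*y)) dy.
d(omega) = (5*x + 3*y) dx ∧ dy

For a 1-form omega = sum_i f_i dx_i, the exterior derivative is
  d(omega) = sum_{i < j} (∂f_j/∂x_i - ∂f_i/∂x_j) dx_i ∧ dx_j.
  coefficient of dx ∧ dy: ∂f_2/∂x - ∂f_1/∂y = ∂(x*(2*x + 3*y))/∂x - ∂(-x*y)/∂y = 5*x + 3*y
Assembling: d(omega) = (5*x + 3*y) dx ∧ dy.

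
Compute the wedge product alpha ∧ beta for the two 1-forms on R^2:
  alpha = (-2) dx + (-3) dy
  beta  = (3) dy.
alpha ∧ beta = (-6) dx ∧ dy

Distribute the wedge, using dx_i ∧ dx_j = -dx_j ∧ dx_i and dx_i ∧ dx_i = 0. For each pair (i, j) with i < j, the coefficient of dx_i ∧ dx_j in alpha ∧ beta is (alpha_i * beta_j - alpha_j * beta_i). Collecting: alpha ∧ beta = (-6) dx ∧ dy.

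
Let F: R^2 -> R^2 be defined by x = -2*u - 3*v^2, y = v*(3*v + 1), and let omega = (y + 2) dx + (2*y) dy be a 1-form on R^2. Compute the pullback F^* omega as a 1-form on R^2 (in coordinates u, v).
F^* omega = (-6*v^2 - 2*v - 4) du + (2*v*(9*v^2 + 6*v - 5)) dv

Using F^*(f dg) = (f ∘ F) d(g ∘ F), substitute each coordinate x_i by F_i(u, v) in f_i, and replace dx_i by d F_i = (∂F_i/∂u) du + (∂F_i/∂v) dv.
  For the x component: f_1(F) = 3*v^2 + v + 2; d F_1 = (-2) du + (-6*v) dv
  For the y component: f_2(F) = 2*v*(3*v + 1); d F_2 = (0) du + (6*v + 1) dv
Combining and collecting du, dv coefficients:
  coeff of du: -6*v^2 - 2*v - 4
  coeff of dv: 2*v*(9*v^2 + 6*v - 5)
F^* omega = (-6*v^2 - 2*v - 4) du + (2*v*(9*v^2 + 6*v - 5)) dv.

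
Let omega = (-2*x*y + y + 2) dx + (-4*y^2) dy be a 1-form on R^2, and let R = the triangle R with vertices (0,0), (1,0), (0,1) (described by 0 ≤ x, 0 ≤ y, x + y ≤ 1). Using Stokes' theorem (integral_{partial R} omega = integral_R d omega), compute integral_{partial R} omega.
integral_(partial R) omega = -1/6

Stokes: integral_partial_R omega = integral_R d omega with d omega = (∂Q/∂x - ∂P/∂y) dx ∧ dy.
  ∂Q/∂x = 0
  ∂P/∂y = 1 - 2*x
  integrand = ∂Q/∂x - ∂P/∂y = 2*x - 1.
Integrating over R: integral_0^1 integral_0^{1-x} (2*x - 1) dy dx = -1/6.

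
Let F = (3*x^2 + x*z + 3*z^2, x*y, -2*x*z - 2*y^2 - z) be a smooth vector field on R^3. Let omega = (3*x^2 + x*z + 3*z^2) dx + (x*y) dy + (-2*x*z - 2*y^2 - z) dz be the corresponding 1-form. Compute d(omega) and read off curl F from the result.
d(omega) = (-4*y) dy ∧ dz + (x + 8*z) dz ∧ dx + (y) dx ∧ dy; curl F = (-4*y, x + 8*z, y)

d omega = sum_{i<j} (∂f_j/∂x_i - ∂f_i/∂x_j) dx_i ∧ dx_j. Under the identification (dy ∧ dz, dz ∧ dx, dx ∧ dy) ↔ (e_x, e_y, e_z), the coefficients are exactly the components of curl F. Compute:
  ∂R/∂y - ∂Q/∂z = (-4*y) - (0) = -4*y
  ∂P/∂z - ∂R/∂x = (x + 6*z) - (-2*z) = x + 8*z
  ∂Q/∂x - ∂P/∂y = (y) - (0) = y.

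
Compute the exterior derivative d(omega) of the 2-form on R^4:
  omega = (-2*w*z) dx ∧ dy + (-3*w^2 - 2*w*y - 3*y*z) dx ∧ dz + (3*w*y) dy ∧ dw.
d(omega) = (3*z) dx ∧ dy ∧ dz + (-2*z) dx ∧ dy ∧ dw + (-6*w - 2*y) dx ∧ dz ∧ dw

For a 2-form omega = sum_{i<j} g_{ij} dx_i ∧ dx_j, the exterior derivative is
  d(omega) = sum_{i<j} d(g_{ij}) ∧ dx_i ∧ dx_j = sum_{i<j, k} (∂g_{ij}/∂x_k) dx_k ∧ dx_i ∧ dx_j.
Expand each term, using dx_k ∧ dx_i ∧ dx_j = sgn(permutation) dx_{(a)} ∧ dx_{(b)} ∧ dx_{(c)} with (a < b < c) sorted:
  d(-2*w*z) includes (∂/∂z)(-2*w*z) dz = (-2*w) dz, which multiplied by dx ∧ dy gives (-2*w) dx ∧ dy ∧ dz
  d(-2*w*z) includes (∂/∂w)(-2*w*z) dw = (-2*z) dw, which multiplied by dx ∧ dy gives (-2*z) dx ∧ dy ∧ dw
  d(-3*w^2 - 2*w*y - 3*y*z) includes (∂/∂y)(-3*w^2 - 2*w*y - 3*y*z) dy = (-2*w - 3*z) dy, which multiplied by dx ∧ dz gives (2*w + 3*z) dx ∧ dy ∧ dz
  d(-3*w^2 - 2*w*y - 3*y*z) includes (∂/∂w)(-3*w^2 - 2*w*y - 3*y*z) dw = (-6*w - 2*y) dw, which multiplied by dx ∧ dz gives (-6*w - 2*y) dx ∧ dz ∧ dw
Collecting like 3-forms: d(omega) = (3*z) dx ∧ dy ∧ dz + (-2*z) dx ∧ dy ∧ dw + (-6*w - 2*y) dx ∧ dz ∧ dw.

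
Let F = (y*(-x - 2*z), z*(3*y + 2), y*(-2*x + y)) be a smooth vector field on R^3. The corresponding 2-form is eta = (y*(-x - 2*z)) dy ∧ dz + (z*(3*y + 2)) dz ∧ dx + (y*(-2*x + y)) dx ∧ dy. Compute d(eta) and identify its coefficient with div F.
d(eta) = (-y + 3*z) dx ∧ dy ∧ dz; div F = -y + 3*z

For a 2-form in R^3 of the form above, applying d gives a 3-form with coefficient ∂P/∂x + ∂Q/∂y + ∂R/∂z:
  ∂P/∂x = -y
  ∂Q/∂y = 3*z
  ∂R/∂z = 0
Sum = -y + 3*z, which is exactly div F.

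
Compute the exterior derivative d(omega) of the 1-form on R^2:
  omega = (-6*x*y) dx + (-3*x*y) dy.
d(omega) = (6*x - 3*y) dx ∧ dy

For a 1-form omega = sum_i f_i dx_i, the exterior derivative is
  d(omega) = sum_{i < j} (∂f_j/∂x_i - ∂f_i/∂x_j) dx_i ∧ dx_j.
  coefficient of dx ∧ dy: ∂f_2/∂x - ∂f_1/∂y = ∂(-3*x*y)/∂x - ∂(-6*x*y)/∂y = 6*x - 3*y
Assembling: d(omega) = (6*x - 3*y) dx ∧ dy.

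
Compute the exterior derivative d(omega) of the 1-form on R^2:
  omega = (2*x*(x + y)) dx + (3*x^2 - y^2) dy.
d(omega) = (4*x) dx ∧ dy

For a 1-form omega = sum_i f_i dx_i, the exterior derivative is
  d(omega) = sum_{i < j} (∂f_j/∂x_i - ∂f_i/∂x_j) dx_i ∧ dx_j.
  coefficient of dx ∧ dy: ∂f_2/∂x - ∂f_1/∂y = ∂(3*x^2 - y^2)/∂x - ∂(2*x*(x + y))/∂y = 4*x
Assembling: d(omega) = (4*x) dx ∧ dy.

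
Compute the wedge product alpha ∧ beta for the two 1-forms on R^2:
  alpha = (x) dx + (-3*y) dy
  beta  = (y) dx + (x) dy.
alpha ∧ beta = (x^2 + 3*y^2) dx ∧ dy

Distribute the wedge, using dx_i ∧ dx_j = -dx_j ∧ dx_i and dx_i ∧ dx_i = 0. For each pair (i, j) with i < j, the coefficient of dx_i ∧ dx_j in alpha ∧ beta is (alpha_i * beta_j - alpha_j * beta_i). Collecting: alpha ∧ beta = (x^2 + 3*y^2) dx ∧ dy.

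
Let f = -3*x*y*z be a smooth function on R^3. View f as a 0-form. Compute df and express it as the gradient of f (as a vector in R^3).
df = (-3*y*z) dx + (-3*x*z) dy + (-3*x*y) dz; grad f = (-3*y*z, -3*x*z, -3*x*y)

For a 0-form f, d f = (∂f/∂x) dx + (∂f/∂y) dy + (∂f/∂z) dz. The components of the vector representation are exactly the entries of grad f in Cartesian coordinates:
  ∂f/∂x = -3*y*z
  ∂f/∂y = -3*x*z
  ∂f/∂z = -3*x*y.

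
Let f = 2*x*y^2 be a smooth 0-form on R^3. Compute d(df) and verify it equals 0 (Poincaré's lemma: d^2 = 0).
d(df) = 0

Step 1: df = sum_i (∂f/∂x_i) dx_i = (2*y^2) dx + (4*x*y) dy + (0) dz.
Step 2: Apply d again. Using the 1-form formula, the coefficient of dx ∧ dy in d(df) is ∂^2 f/∂x ∂y - ∂^2 f/∂y ∂x = (4*y) - (4*y) = 0 (equality of mixed partials for smooth f).
Similarly for dx ∧ dz and dy ∧ dz — all coefficients vanish. So d(df) = 0.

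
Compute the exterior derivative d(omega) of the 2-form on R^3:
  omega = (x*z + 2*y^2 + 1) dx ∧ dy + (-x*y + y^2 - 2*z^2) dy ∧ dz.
d(omega) = (x - y) dx ∧ dy ∧ dz

For a 2-form omega = sum_{i<j} g_{ij} dx_i ∧ dx_j, the exterior derivative is
  d(omega) = sum_{i<j} d(g_{ij}) ∧ dx_i ∧ dx_j = sum_{i<j, k} (∂g_{ij}/∂x_k) dx_k ∧ dx_i ∧ dx_j.
Expand each term, using dx_k ∧ dx_i ∧ dx_j = sgn(permutation) dx_{(a)} ∧ dx_{(b)} ∧ dx_{(c)} with (a < b < c) sorted:
  d(x*z + 2*y^2 + 1) includes (∂/∂z)(x*z + 2*y^2 + 1) dz = (x) dz, which multiplied by dx ∧ dy gives (x) dx ∧ dy ∧ dz
  d(-x*y + y^2 - 2*z^2) includes (∂/∂x)(-x*y + y^2 - 2*z^2) dx = (-y) dx, which multiplied by dy ∧ dz gives (-y) dx ∧ dy ∧ dz
Collecting like 3-forms: d(omega) = (x - y) dx ∧ dy ∧ dz.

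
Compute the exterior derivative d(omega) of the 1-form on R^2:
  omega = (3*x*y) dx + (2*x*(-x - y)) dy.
d(omega) = (-7*x - 2*y) dx ∧ dy

For a 1-form omega = sum_i f_i dx_i, the exterior derivative is
  d(omega) = sum_{i < j} (∂f_j/∂x_i - ∂f_i/∂x_j) dx_i ∧ dx_j.
  coefficient of dx ∧ dy: ∂f_2/∂x - ∂f_1/∂y = ∂(2*x*(-x - y))/∂x - ∂(3*x*y)/∂y = -7*x - 2*y
Assembling: d(omega) = (-7*x - 2*y) dx ∧ dy.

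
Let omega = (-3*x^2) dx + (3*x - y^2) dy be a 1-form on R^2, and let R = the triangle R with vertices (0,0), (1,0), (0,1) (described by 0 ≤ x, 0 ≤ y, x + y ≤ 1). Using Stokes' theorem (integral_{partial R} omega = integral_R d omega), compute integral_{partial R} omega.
integral_(partial R) omega = 3/2

Stokes: integral_partial_R omega = integral_R d omega with d omega = (∂Q/∂x - ∂P/∂y) dx ∧ dy.
  ∂Q/∂x = 3
  ∂P/∂y = 0
  integrand = ∂Q/∂x - ∂P/∂y = 3.
Integrating over R: integral_0^1 integral_0^{1-x} (3) dy dx = 3/2.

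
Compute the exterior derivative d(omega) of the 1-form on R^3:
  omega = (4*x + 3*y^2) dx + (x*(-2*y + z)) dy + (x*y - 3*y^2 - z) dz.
d(omega) = (-8*y + z) dx ∧ dy + (y) dx ∧ dz + (-6*y) dy ∧ dz

For a 1-form omega = sum_i f_i dx_i, the exterior derivative is
  d(omega) = sum_{i < j} (∂f_j/∂x_i - ∂f_i/∂x_j) dx_i ∧ dx_j.
  coefficient of dx ∧ dy: ∂f_2/∂x - ∂f_1/∂y = ∂(x*(-2*y + z))/∂x - ∂(4*x + 3*y^2)/∂y = -8*y + z
  coefficient of dx ∧ dz: ∂f_3/∂x - ∂f_1/∂z = ∂(x*y - 3*y^2 - z)/∂x - ∂(4*x + 3*y^2)/∂z = y
  coefficient of dy ∧ dz: ∂f_3/∂y - ∂f_2/∂z = ∂(x*y - 3*y^2 - z)/∂y - ∂(x*(-2*y + z))/∂z = -6*y
Assembling: d(omega) = (-8*y + z) dx ∧ dy + (y) dx ∧ dz + (-6*y) dy ∧ dz.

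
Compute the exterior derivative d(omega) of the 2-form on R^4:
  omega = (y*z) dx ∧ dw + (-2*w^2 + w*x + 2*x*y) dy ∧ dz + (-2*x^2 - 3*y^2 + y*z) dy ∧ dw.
d(omega) = (-4*x - z) dx ∧ dy ∧ dw + (-y) dx ∧ dz ∧ dw + (w + 2*y) dx ∧ dy ∧ dz + (-4*w + x - y) dy ∧ dz ∧ dw

For a 2-form omega = sum_{i<j} g_{ij} dx_i ∧ dx_j, the exterior derivative is
  d(omega) = sum_{i<j} d(g_{ij}) ∧ dx_i ∧ dx_j = sum_{i<j, k} (∂g_{ij}/∂x_k) dx_k ∧ dx_i ∧ dx_j.
Expand each term, using dx_k ∧ dx_i ∧ dx_j = sgn(permutation) dx_{(a)} ∧ dx_{(b)} ∧ dx_{(c)} with (a < b < c) sorted:
  d(y*z) includes (∂/∂y)(y*z) dy = (z) dy, which multiplied by dx ∧ dw gives (-z) dx ∧ dy ∧ dw
  d(y*z) includes (∂/∂z)(y*z) dz = (y) dz, which multiplied by dx ∧ dw gives (-y) dx ∧ dz ∧ dw
  d(-2*w^2 + w*x + 2*x*y) includes (∂/∂x)(-2*w^2 + w*x + 2*x*y) dx = (w + 2*y) dx, which multiplied by dy ∧ dz gives (w + 2*y) dx ∧ dy ∧ dz
  d(-2*w^2 + w*x + 2*x*y) includes (∂/∂w)(-2*w^2 + w*x + 2*x*y) dw = (-4*w + x) dw, which multiplied by dy ∧ dz gives (-4*w + x) dy ∧ dz ∧ dw
  d(-2*x^2 - 3*y^2 + y*z) includes (∂/∂x)(-2*x^2 - 3*y^2 + y*z) dx = (-4*x) dx, which multiplied by dy ∧ dw gives (-4*x) dx ∧ dy ∧ dw
  d(-2*x^2 - 3*y^2 + y*z) includes (∂/∂z)(-2*x^2 - 3*y^2 + y*z) dz = (y) dz, which multiplied by dy ∧ dw gives (-y) dy ∧ dz ∧ dw
Collecting like 3-forms: d(omega) = (-4*x - z) dx ∧ dy ∧ dw + (-y) dx ∧ dz ∧ dw + (w + 2*y) dx ∧ dy ∧ dz + (-4*w + x - y) dy ∧ dz ∧ dw.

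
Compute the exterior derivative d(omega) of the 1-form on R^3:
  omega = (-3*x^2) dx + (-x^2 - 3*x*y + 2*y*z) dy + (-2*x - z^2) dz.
d(omega) = (-2*x - 3*y) dx ∧ dy + (-2) dx ∧ dz + (-2*y) dy ∧ dz

For a 1-form omega = sum_i f_i dx_i, the exterior derivative is
  d(omega) = sum_{i < j} (∂f_j/∂x_i - ∂f_i/∂x_j) dx_i ∧ dx_j.
  coefficient of dx ∧ dy: ∂f_2/∂x - ∂f_1/∂y = ∂(-x^2 - 3*x*y + 2*y*z)/∂x - ∂(-3*x^2)/∂y = -2*x - 3*y
  coefficient of dx ∧ dz: ∂f_3/∂x - ∂f_1/∂z = ∂(-2*x - z^2)/∂x - ∂(-3*x^2)/∂z = -2
  coefficient of dy ∧ dz: ∂f_3/∂y - ∂f_2/∂z = ∂(-2*x - z^2)/∂y - ∂(-x^2 - 3*x*y + 2*y*z)/∂z = -2*y
Assembling: d(omega) = (-2*x - 3*y) dx ∧ dy + (-2) dx ∧ dz + (-2*y) dy ∧ dz.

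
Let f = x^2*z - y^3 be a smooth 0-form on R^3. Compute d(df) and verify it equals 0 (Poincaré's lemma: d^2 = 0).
d(df) = 0

Step 1: df = sum_i (∂f/∂x_i) dx_i = (2*x*z) dx + (-3*y^2) dy + (x^2) dz.
Step 2: Apply d again. Using the 1-form formula, the coefficient of dx ∧ dy in d(df) is ∂^2 f/∂x ∂y - ∂^2 f/∂y ∂x = (0) - (0) = 0 (equality of mixed partials for smooth f).
Similarly for dx ∧ dz and dy ∧ dz — all coefficients vanish. So d(df) = 0.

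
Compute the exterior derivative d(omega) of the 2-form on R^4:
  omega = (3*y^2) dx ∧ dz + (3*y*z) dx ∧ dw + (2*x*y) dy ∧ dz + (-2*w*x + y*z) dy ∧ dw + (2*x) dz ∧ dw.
d(omega) = (-4*y) dx ∧ dy ∧ dz + (-2*w - 3*z) dx ∧ dy ∧ dw + (2 - 3*y) dx ∧ dz ∧ dw + (-y) dy ∧ dz ∧ dw

For a 2-form omega = sum_{i<j} g_{ij} dx_i ∧ dx_j, the exterior derivative is
  d(omega) = sum_{i<j} d(g_{ij}) ∧ dx_i ∧ dx_j = sum_{i<j, k} (∂g_{ij}/∂x_k) dx_k ∧ dx_i ∧ dx_j.
Expand each term, using dx_k ∧ dx_i ∧ dx_j = sgn(permutation) dx_{(a)} ∧ dx_{(b)} ∧ dx_{(c)} with (a < b < c) sorted:
  d(3*y^2) includes (∂/∂y)(3*y^2) dy = (6*y) dy, which multiplied by dx ∧ dz gives (-6*y) dx ∧ dy ∧ dz
  d(3*y*z) includes (∂/∂y)(3*y*z) dy = (3*z) dy, which multiplied by dx ∧ dw gives (-3*z) dx ∧ dy ∧ dw
  d(3*y*z) includes (∂/∂z)(3*y*z) dz = (3*y) dz, which multiplied by dx ∧ dw gives (-3*y) dx ∧ dz ∧ dw
  d(2*x*y) includes (∂/∂x)(2*x*y) dx = (2*y) dx, which multiplied by dy ∧ dz gives (2*y) dx ∧ dy ∧ dz
  d(-2*w*x + y*z) includes (∂/∂x)(-2*w*x + y*z) dx = (-2*w) dx, which multiplied by dy ∧ dw gives (-2*w) dx ∧ dy ∧ dw
  d(-2*w*x + y*z) includes (∂/∂z)(-2*w*x + y*z) dz = (y) dz, which multiplied by dy ∧ dw gives (-y) dy ∧ dz ∧ dw
  d(2*x) includes (∂/∂x)(2*x) dx = (2) dx, which multiplied by dz ∧ dw gives (2) dx ∧ dz ∧ dw
Collecting like 3-forms: d(omega) = (-4*y) dx ∧ dy ∧ dz + (-2*w - 3*z) dx ∧ dy ∧ dw + (2 - 3*y) dx ∧ dz ∧ dw + (-y) dy ∧ dz ∧ dw.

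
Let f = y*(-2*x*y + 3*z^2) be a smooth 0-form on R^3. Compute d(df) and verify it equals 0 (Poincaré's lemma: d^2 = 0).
d(df) = 0

Step 1: df = sum_i (∂f/∂x_i) dx_i = (-2*y^2) dx + (-4*x*y + 3*z^2) dy + (6*y*z) dz.
Step 2: Apply d again. Using the 1-form formula, the coefficient of dx ∧ dy in d(df) is ∂^2 f/∂x ∂y - ∂^2 f/∂y ∂x = (-4*y) - (-4*y) = 0 (equality of mixed partials for smooth f).
Similarly for dx ∧ dz and dy ∧ dz — all coefficients vanish. So d(df) = 0.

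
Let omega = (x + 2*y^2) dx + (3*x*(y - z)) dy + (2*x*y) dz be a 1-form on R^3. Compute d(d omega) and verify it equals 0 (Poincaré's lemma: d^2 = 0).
d(d omega) = 0

Step 1: d omega = sum_{i<j} (∂f_j/∂x_i - ∂f_i/∂x_j) dx_i ∧ dx_j:
  coeff of dx ∧ dy: -y - 3*z
  coeff of dx ∧ dz: 2*y
  coeff of dy ∧ dz: 5*x
Step 2: Apply d again to each 2-form coefficient. The only possible 3-form in R^3 is dx ∧ dy ∧ dz, with coefficient
  ∂(coeff of dy∧dz)/∂x - ∂(coeff of dx∧dz)/∂y + ∂(coeff of dx∧dy)/∂z
  = ∂/∂x (5*x) - ∂/∂y (2*y) + ∂/∂z (-y - 3*z).
Each of these terms simplifies to sums of mixed partials that cancel in pairs. The result is 0 (by equality of mixed partials for smooth functions — Schwarz / Clairaut).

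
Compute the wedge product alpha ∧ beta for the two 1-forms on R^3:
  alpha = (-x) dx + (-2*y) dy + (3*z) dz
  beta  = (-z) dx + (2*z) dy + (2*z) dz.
alpha ∧ beta = (-2*z*(x + y)) dx ∧ dy + (z*(-2*x + 3*z)) dx ∧ dz + (-2*z*(2*y + 3*z)) dy ∧ dz

Distribute the wedge, using dx_i ∧ dx_j = -dx_j ∧ dx_i and dx_i ∧ dx_i = 0. For each pair (i, j) with i < j, the coefficient of dx_i ∧ dx_j in alpha ∧ beta is (alpha_i * beta_j - alpha_j * beta_i). Collecting: alpha ∧ beta = (-2*z*(x + y)) dx ∧ dy + (z*(-2*x + 3*z)) dx ∧ dz + (-2*z*(2*y + 3*z)) dy ∧ dz.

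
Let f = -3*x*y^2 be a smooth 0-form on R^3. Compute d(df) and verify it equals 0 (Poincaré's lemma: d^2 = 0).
d(df) = 0

Step 1: df = sum_i (∂f/∂x_i) dx_i = (-3*y^2) dx + (-6*x*y) dy + (0) dz.
Step 2: Apply d again. Using the 1-form formula, the coefficient of dx ∧ dy in d(df) is ∂^2 f/∂x ∂y - ∂^2 f/∂y ∂x = (-6*y) - (-6*y) = 0 (equality of mixed partials for smooth f).
Similarly for dx ∧ dz and dy ∧ dz — all coefficients vanish. So d(df) = 0.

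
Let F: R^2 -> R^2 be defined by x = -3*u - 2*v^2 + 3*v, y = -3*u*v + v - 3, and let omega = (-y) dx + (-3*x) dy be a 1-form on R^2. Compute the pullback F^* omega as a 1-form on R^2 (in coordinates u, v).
F^* omega = (-36*u*v - 18*v^3 + 27*v^2 + 3*v - 9) du + (-27*u^2 - 30*u*v^2 + 36*u*v + 9*u + 10*v^2 - 24*v + 9) dv

Using F^*(f dg) = (f ∘ F) d(g ∘ F), substitute each coordinate x_i by F_i(u, v) in f_i, and replace dx_i by d F_i = (∂F_i/∂u) du + (∂F_i/∂v) dv.
  For the x component: f_1(F) = 3*u*v - v + 3; d F_1 = (-3) du + (3 - 4*v) dv
  For the y component: f_2(F) = 9*u + 6*v^2 - 9*v; d F_2 = (-3*v) du + (1 - 3*u) dv
Combining and collecting du, dv coefficients:
  coeff of du: -36*u*v - 18*v^3 + 27*v^2 + 3*v - 9
  coeff of dv: -27*u^2 - 30*u*v^2 + 36*u*v + 9*u + 10*v^2 - 24*v + 9
F^* omega = (-36*u*v - 18*v^3 + 27*v^2 + 3*v - 9) du + (-27*u^2 - 30*u*v^2 + 36*u*v + 9*u + 10*v^2 - 24*v + 9) dv.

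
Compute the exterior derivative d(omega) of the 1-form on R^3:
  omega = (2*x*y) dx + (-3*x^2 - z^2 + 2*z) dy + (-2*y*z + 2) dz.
d(omega) = (-8*x) dx ∧ dy + (-2) dy ∧ dz

For a 1-form omega = sum_i f_i dx_i, the exterior derivative is
  d(omega) = sum_{i < j} (∂f_j/∂x_i - ∂f_i/∂x_j) dx_i ∧ dx_j.
  coefficient of dx ∧ dy: ∂f_2/∂x - ∂f_1/∂y = ∂(-3*x^2 - z^2 + 2*z)/∂x - ∂(2*x*y)/∂y = -8*x
  coefficient of dy ∧ dz: ∂f_3/∂y - ∂f_2/∂z = ∂(-2*y*z + 2)/∂y - ∂(-3*x^2 - z^2 + 2*z)/∂z = -2
Assembling: d(omega) = (-8*x) dx ∧ dy + (-2) dy ∧ dz.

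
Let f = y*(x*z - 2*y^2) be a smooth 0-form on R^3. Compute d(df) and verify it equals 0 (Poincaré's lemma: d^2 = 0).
d(df) = 0

Step 1: df = sum_i (∂f/∂x_i) dx_i = (y*z) dx + (x*z - 6*y^2) dy + (x*y) dz.
Step 2: Apply d again. Using the 1-form formula, the coefficient of dx ∧ dy in d(df) is ∂^2 f/∂x ∂y - ∂^2 f/∂y ∂x = (z) - (z) = 0 (equality of mixed partials for smooth f).
Similarly for dx ∧ dz and dy ∧ dz — all coefficients vanish. So d(df) = 0.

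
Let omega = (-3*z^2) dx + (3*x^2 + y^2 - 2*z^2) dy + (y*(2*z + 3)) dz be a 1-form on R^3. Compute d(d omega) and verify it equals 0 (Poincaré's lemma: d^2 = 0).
d(d omega) = 0

Step 1: d omega = sum_{i<j} (∂f_j/∂x_i - ∂f_i/∂x_j) dx_i ∧ dx_j:
  coeff of dx ∧ dy: 6*x
  coeff of dx ∧ dz: 6*z
  coeff of dy ∧ dz: 6*z + 3
Step 2: Apply d again to each 2-form coefficient. The only possible 3-form in R^3 is dx ∧ dy ∧ dz, with coefficient
  ∂(coeff of dy∧dz)/∂x - ∂(coeff of dx∧dz)/∂y + ∂(coeff of dx∧dy)/∂z
  = ∂/∂x (6*z + 3) - ∂/∂y (6*z) + ∂/∂z (6*x).
Each of these terms simplifies to sums of mixed partials that cancel in pairs. The result is 0 (by equality of mixed partials for smooth functions — Schwarz / Clairaut).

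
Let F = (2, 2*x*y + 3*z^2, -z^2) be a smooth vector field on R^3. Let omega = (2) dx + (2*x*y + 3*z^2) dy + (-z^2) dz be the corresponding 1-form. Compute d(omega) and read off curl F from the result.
d(omega) = (-6*z) dy ∧ dz + (0) dz ∧ dx + (2*y) dx ∧ dy; curl F = (-6*z, 0, 2*y)

d omega = sum_{i<j} (∂f_j/∂x_i - ∂f_i/∂x_j) dx_i ∧ dx_j. Under the identification (dy ∧ dz, dz ∧ dx, dx ∧ dy) ↔ (e_x, e_y, e_z), the coefficients are exactly the components of curl F. Compute:
  ∂R/∂y - ∂Q/∂z = (0) - (6*z) = -6*z
  ∂P/∂z - ∂R/∂x = (0) - (0) = 0
  ∂Q/∂x - ∂P/∂y = (2*y) - (0) = 2*y.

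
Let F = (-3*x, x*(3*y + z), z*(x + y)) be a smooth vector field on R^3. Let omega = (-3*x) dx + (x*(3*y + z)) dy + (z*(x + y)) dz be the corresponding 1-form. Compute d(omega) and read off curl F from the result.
d(omega) = (-x + z) dy ∧ dz + (-z) dz ∧ dx + (3*y + z) dx ∧ dy; curl F = (-x + z, -z, 3*y + z)

d omega = sum_{i<j} (∂f_j/∂x_i - ∂f_i/∂x_j) dx_i ∧ dx_j. Under the identification (dy ∧ dz, dz ∧ dx, dx ∧ dy) ↔ (e_x, e_y, e_z), the coefficients are exactly the components of curl F. Compute:
  ∂R/∂y - ∂Q/∂z = (z) - (x) = -x + z
  ∂P/∂z - ∂R/∂x = (0) - (z) = -z
  ∂Q/∂x - ∂P/∂y = (3*y + z) - (0) = 3*y + z.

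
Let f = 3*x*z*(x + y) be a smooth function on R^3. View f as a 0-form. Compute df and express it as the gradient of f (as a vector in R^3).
df = (3*z*(2*x + y)) dx + (3*x*z) dy + (3*x*(x + y)) dz; grad f = (3*z*(2*x + y), 3*x*z, 3*x*(x + y))

For a 0-form f, d f = (∂f/∂x) dx + (∂f/∂y) dy + (∂f/∂z) dz. The components of the vector representation are exactly the entries of grad f in Cartesian coordinates:
  ∂f/∂x = 3*z*(2*x + y)
  ∂f/∂y = 3*x*z
  ∂f/∂z = 3*x*(x + y).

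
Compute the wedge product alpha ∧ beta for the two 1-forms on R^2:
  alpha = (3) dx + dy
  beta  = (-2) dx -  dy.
alpha ∧ beta = (-1) dx ∧ dy

Distribute the wedge, using dx_i ∧ dx_j = -dx_j ∧ dx_i and dx_i ∧ dx_i = 0. For each pair (i, j) with i < j, the coefficient of dx_i ∧ dx_j in alpha ∧ beta is (alpha_i * beta_j - alpha_j * beta_i). Collecting: alpha ∧ beta = (-1) dx ∧ dy.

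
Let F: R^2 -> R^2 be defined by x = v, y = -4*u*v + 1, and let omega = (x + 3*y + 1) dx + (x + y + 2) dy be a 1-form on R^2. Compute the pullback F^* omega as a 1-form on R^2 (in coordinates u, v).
F^* omega = (4*v*(4*u*v - v - 3)) du + (16*u^2*v - 16*u*v - 12*u + v + 4) dv

Using F^*(f dg) = (f ∘ F) d(g ∘ F), substitute each coordinate x_i by F_i(u, v) in f_i, and replace dx_i by d F_i = (∂F_i/∂u) du + (∂F_i/∂v) dv.
  For the x component: f_1(F) = -12*u*v + v + 4; d F_1 = (0) du + (1) dv
  For the y component: f_2(F) = -4*u*v + v + 3; d F_2 = (-4*v) du + (-4*u) dv
Combining and collecting du, dv coefficients:
  coeff of du: 4*v*(4*u*v - v - 3)
  coeff of dv: 16*u^2*v - 16*u*v - 12*u + v + 4
F^* omega = (4*v*(4*u*v - v - 3)) du + (16*u^2*v - 16*u*v - 12*u + v + 4) dv.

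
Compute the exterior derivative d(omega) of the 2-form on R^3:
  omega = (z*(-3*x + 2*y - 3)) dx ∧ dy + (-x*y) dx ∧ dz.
d(omega) = (-2*x + 2*y - 3) dx ∧ dy ∧ dz

For a 2-form omega = sum_{i<j} g_{ij} dx_i ∧ dx_j, the exterior derivative is
  d(omega) = sum_{i<j} d(g_{ij}) ∧ dx_i ∧ dx_j = sum_{i<j, k} (∂g_{ij}/∂x_k) dx_k ∧ dx_i ∧ dx_j.
Expand each term, using dx_k ∧ dx_i ∧ dx_j = sgn(permutation) dx_{(a)} ∧ dx_{(b)} ∧ dx_{(c)} with (a < b < c) sorted:
  d(z*(-3*x + 2*y - 3)) includes (∂/∂z)(z*(-3*x + 2*y - 3)) dz = (-3*x + 2*y - 3) dz, which multiplied by dx ∧ dy gives (-3*x + 2*y - 3) dx ∧ dy ∧ dz
  d(-x*y) includes (∂/∂y)(-x*y) dy = (-x) dy, which multiplied by dx ∧ dz gives (x) dx ∧ dy ∧ dz
Collecting like 3-forms: d(omega) = (-2*x + 2*y - 3) dx ∧ dy ∧ dz.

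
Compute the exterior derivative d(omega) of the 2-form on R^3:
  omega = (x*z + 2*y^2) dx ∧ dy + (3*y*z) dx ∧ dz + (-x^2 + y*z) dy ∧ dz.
d(omega) = (-x - 3*z) dx ∧ dy ∧ dz

For a 2-form omega = sum_{i<j} g_{ij} dx_i ∧ dx_j, the exterior derivative is
  d(omega) = sum_{i<j} d(g_{ij}) ∧ dx_i ∧ dx_j = sum_{i<j, k} (∂g_{ij}/∂x_k) dx_k ∧ dx_i ∧ dx_j.
Expand each term, using dx_k ∧ dx_i ∧ dx_j = sgn(permutation) dx_{(a)} ∧ dx_{(b)} ∧ dx_{(c)} with (a < b < c) sorted:
  d(x*z + 2*y^2) includes (∂/∂z)(x*z + 2*y^2) dz = (x) dz, which multiplied by dx ∧ dy gives (x) dx ∧ dy ∧ dz
  d(3*y*z) includes (∂/∂y)(3*y*z) dy = (3*z) dy, which multiplied by dx ∧ dz gives (-3*z) dx ∧ dy ∧ dz
  d(-x^2 + y*z) includes (∂/∂x)(-x^2 + y*z) dx = (-2*x) dx, which multiplied by dy ∧ dz gives (-2*x) dx ∧ dy ∧ dz
Collecting like 3-forms: d(omega) = (-x - 3*z) dx ∧ dy ∧ dz.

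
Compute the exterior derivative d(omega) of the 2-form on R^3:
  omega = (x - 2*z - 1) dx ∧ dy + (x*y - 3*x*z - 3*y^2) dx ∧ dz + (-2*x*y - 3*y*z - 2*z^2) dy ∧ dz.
d(omega) = (-x + 4*y - 2) dx ∧ dy ∧ dz

For a 2-form omega = sum_{i<j} g_{ij} dx_i ∧ dx_j, the exterior derivative is
  d(omega) = sum_{i<j} d(g_{ij}) ∧ dx_i ∧ dx_j = sum_{i<j, k} (∂g_{ij}/∂x_k) dx_k ∧ dx_i ∧ dx_j.
Expand each term, using dx_k ∧ dx_i ∧ dx_j = sgn(permutation) dx_{(a)} ∧ dx_{(b)} ∧ dx_{(c)} with (a < b < c) sorted:
  d(x - 2*z - 1) includes (∂/∂z)(x - 2*z - 1) dz = (-2) dz, which multiplied by dx ∧ dy gives (-2) dx ∧ dy ∧ dz
  d(x*y - 3*x*z - 3*y^2) includes (∂/∂y)(x*y - 3*x*z - 3*y^2) dy = (x - 6*y) dy, which multiplied by dx ∧ dz gives (-x + 6*y) dx ∧ dy ∧ dz
  d(-2*x*y - 3*y*z - 2*z^2) includes (∂/∂x)(-2*x*y - 3*y*z - 2*z^2) dx = (-2*y) dx, which multiplied by dy ∧ dz gives (-2*y) dx ∧ dy ∧ dz
Collecting like 3-forms: d(omega) = (-x + 4*y - 2) dx ∧ dy ∧ dz.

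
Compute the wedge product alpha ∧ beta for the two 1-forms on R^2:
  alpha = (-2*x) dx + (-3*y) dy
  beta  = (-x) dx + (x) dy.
alpha ∧ beta = (-x*(2*x + 3*y)) dx ∧ dy

Distribute the wedge, using dx_i ∧ dx_j = -dx_j ∧ dx_i and dx_i ∧ dx_i = 0. For each pair (i, j) with i < j, the coefficient of dx_i ∧ dx_j in alpha ∧ beta is (alpha_i * beta_j - alpha_j * beta_i). Collecting: alpha ∧ beta = (-x*(2*x + 3*y)) dx ∧ dy.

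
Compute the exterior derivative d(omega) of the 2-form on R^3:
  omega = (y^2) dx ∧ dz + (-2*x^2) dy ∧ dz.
d(omega) = (-4*x - 2*y) dx ∧ dy ∧ dz

For a 2-form omega = sum_{i<j} g_{ij} dx_i ∧ dx_j, the exterior derivative is
  d(omega) = sum_{i<j} d(g_{ij}) ∧ dx_i ∧ dx_j = sum_{i<j, k} (∂g_{ij}/∂x_k) dx_k ∧ dx_i ∧ dx_j.
Expand each term, using dx_k ∧ dx_i ∧ dx_j = sgn(permutation) dx_{(a)} ∧ dx_{(b)} ∧ dx_{(c)} with (a < b < c) sorted:
  d(y^2) includes (∂/∂y)(y^2) dy = (2*y) dy, which multiplied by dx ∧ dz gives (-2*y) dx ∧ dy ∧ dz
  d(-2*x^2) includes (∂/∂x)(-2*x^2) dx = (-4*x) dx, which multiplied by dy ∧ dz gives (-4*x) dx ∧ dy ∧ dz
Collecting like 3-forms: d(omega) = (-4*x - 2*y) dx ∧ dy ∧ dz.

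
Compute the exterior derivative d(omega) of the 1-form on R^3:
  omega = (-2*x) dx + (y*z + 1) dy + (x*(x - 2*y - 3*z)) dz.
d(omega) = (2*x - 2*y - 3*z) dx ∧ dz + (-2*x - y) dy ∧ dz

For a 1-form omega = sum_i f_i dx_i, the exterior derivative is
  d(omega) = sum_{i < j} (∂f_j/∂x_i - ∂f_i/∂x_j) dx_i ∧ dx_j.
  coefficient of dx ∧ dz: ∂f_3/∂x - ∂f_1/∂z = ∂(x*(x - 2*y - 3*z))/∂x - ∂(-2*x)/∂z = 2*x - 2*y - 3*z
  coefficient of dy ∧ dz: ∂f_3/∂y - ∂f_2/∂z = ∂(x*(x - 2*y - 3*z))/∂y - ∂(y*z + 1)/∂z = -2*x - y
Assembling: d(omega) = (2*x - 2*y - 3*z) dx ∧ dz + (-2*x - y) dy ∧ dz.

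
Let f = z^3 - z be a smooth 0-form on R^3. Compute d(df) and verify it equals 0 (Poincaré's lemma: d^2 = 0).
d(df) = 0

Step 1: df = sum_i (∂f/∂x_i) dx_i = (0) dx + (0) dy + (3*z^2 - 1) dz.
Step 2: Apply d again. Using the 1-form formula, the coefficient of dx ∧ dy in d(df) is ∂^2 f/∂x ∂y - ∂^2 f/∂y ∂x = (0) - (0) = 0 (equality of mixed partials for smooth f).
Similarly for dx ∧ dz and dy ∧ dz — all coefficients vanish. So d(df) = 0.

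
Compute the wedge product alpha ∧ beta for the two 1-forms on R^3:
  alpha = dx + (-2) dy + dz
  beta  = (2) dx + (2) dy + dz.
alpha ∧ beta = (6) dx ∧ dy + (-1) dx ∧ dz + (-4) dy ∧ dz

Distribute the wedge, using dx_i ∧ dx_j = -dx_j ∧ dx_i and dx_i ∧ dx_i = 0. For each pair (i, j) with i < j, the coefficient of dx_i ∧ dx_j in alpha ∧ beta is (alpha_i * beta_j - alpha_j * beta_i). Collecting: alpha ∧ beta = (6) dx ∧ dy + (-1) dx ∧ dz + (-4) dy ∧ dz.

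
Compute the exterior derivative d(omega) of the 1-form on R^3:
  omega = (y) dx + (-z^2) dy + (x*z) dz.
d(omega) = (-1) dx ∧ dy + (z) dx ∧ dz + (2*z) dy ∧ dz

For a 1-form omega = sum_i f_i dx_i, the exterior derivative is
  d(omega) = sum_{i < j} (∂f_j/∂x_i - ∂f_i/∂x_j) dx_i ∧ dx_j.
  coefficient of dx ∧ dy: ∂f_2/∂x - ∂f_1/∂y = ∂(-z^2)/∂x - ∂(y)/∂y = -1
  coefficient of dx ∧ dz: ∂f_3/∂x - ∂f_1/∂z = ∂(x*z)/∂x - ∂(y)/∂z = z
  coefficient of dy ∧ dz: ∂f_3/∂y - ∂f_2/∂z = ∂(x*z)/∂y - ∂(-z^2)/∂z = 2*z
Assembling: d(omega) = (-1) dx ∧ dy + (z) dx ∧ dz + (2*z) dy ∧ dz.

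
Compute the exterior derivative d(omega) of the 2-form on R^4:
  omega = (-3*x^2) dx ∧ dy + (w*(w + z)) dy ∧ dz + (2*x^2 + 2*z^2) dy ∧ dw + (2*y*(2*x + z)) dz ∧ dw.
d(omega) = (2*w + 4*x - z) dy ∧ dz ∧ dw + (4*x) dx ∧ dy ∧ dw + (4*y) dx ∧ dz ∧ dw

For a 2-form omega = sum_{i<j} g_{ij} dx_i ∧ dx_j, the exterior derivative is
  d(omega) = sum_{i<j} d(g_{ij}) ∧ dx_i ∧ dx_j = sum_{i<j, k} (∂g_{ij}/∂x_k) dx_k ∧ dx_i ∧ dx_j.
Expand each term, using dx_k ∧ dx_i ∧ dx_j = sgn(permutation) dx_{(a)} ∧ dx_{(b)} ∧ dx_{(c)} with (a < b < c) sorted:
  d(w*(w + z)) includes (∂/∂w)(w*(w + z)) dw = (2*w + z) dw, which multiplied by dy ∧ dz gives (2*w + z) dy ∧ dz ∧ dw
  d(2*x^2 + 2*z^2) includes (∂/∂x)(2*x^2 + 2*z^2) dx = (4*x) dx, which multiplied by dy ∧ dw gives (4*x) dx ∧ dy ∧ dw
  d(2*x^2 + 2*z^2) includes (∂/∂z)(2*x^2 + 2*z^2) dz = (4*z) dz, which multiplied by dy ∧ dw gives (-4*z) dy ∧ dz ∧ dw
  d(2*y*(2*x + z)) includes (∂/∂x)(2*y*(2*x + z)) dx = (4*y) dx, which multiplied by dz ∧ dw gives (4*y) dx ∧ dz ∧ dw
  d(2*y*(2*x + z)) includes (∂/∂y)(2*y*(2*x + z)) dy = (4*x + 2*z) dy, which multiplied by dz ∧ dw gives (4*x + 2*z) dy ∧ dz ∧ dw
Collecting like 3-forms: d(omega) = (2*w + 4*x - z) dy ∧ dz ∧ dw + (4*x) dx ∧ dy ∧ dw + (4*y) dx ∧ dz ∧ dw.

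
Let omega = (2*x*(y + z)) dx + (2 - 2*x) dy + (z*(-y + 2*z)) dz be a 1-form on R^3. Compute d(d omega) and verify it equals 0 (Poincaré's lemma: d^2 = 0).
d(d omega) = 0

Step 1: d omega = sum_{i<j} (∂f_j/∂x_i - ∂f_i/∂x_j) dx_i ∧ dx_j:
  coeff of dx ∧ dy: -2*x - 2
  coeff of dx ∧ dz: -2*x
  coeff of dy ∧ dz: -z
Step 2: Apply d again to each 2-form coefficient. The only possible 3-form in R^3 is dx ∧ dy ∧ dz, with coefficient
  ∂(coeff of dy∧dz)/∂x - ∂(coeff of dx∧dz)/∂y + ∂(coeff of dx∧dy)/∂z
  = ∂/∂x (-z) - ∂/∂y (-2*x) + ∂/∂z (-2*x - 2).
Each of these terms simplifies to sums of mixed partials that cancel in pairs. The result is 0 (by equality of mixed partials for smooth functions — Schwarz / Clairaut).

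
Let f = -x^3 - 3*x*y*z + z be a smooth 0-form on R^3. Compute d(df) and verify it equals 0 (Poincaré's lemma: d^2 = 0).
d(df) = 0

Step 1: df = sum_i (∂f/∂x_i) dx_i = (-3*x^2 - 3*y*z) dx + (-3*x*z) dy + (-3*x*y + 1) dz.
Step 2: Apply d again. Using the 1-form formula, the coefficient of dx ∧ dy in d(df) is ∂^2 f/∂x ∂y - ∂^2 f/∂y ∂x = (-3*z) - (-3*z) = 0 (equality of mixed partials for smooth f).
Similarly for dx ∧ dz and dy ∧ dz — all coefficients vanish. So d(df) = 0.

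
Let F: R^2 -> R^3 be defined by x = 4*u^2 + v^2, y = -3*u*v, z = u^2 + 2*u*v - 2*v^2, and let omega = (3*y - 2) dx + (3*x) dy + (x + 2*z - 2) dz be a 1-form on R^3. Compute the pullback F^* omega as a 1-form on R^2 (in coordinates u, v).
F^* omega = (12*u^3 - 88*u^2*v + 2*u*v^2 - 20*u - 15*v^3 - 4*v) du + (-24*u^3 - 16*u^2*v - 49*u*v^2 - 4*u + 12*v^3 + 4*v) dv

Using F^*(f dg) = (f ∘ F) d(g ∘ F), substitute each coordinate x_i by F_i(u, v) in f_i, and replace dx_i by d F_i = (∂F_i/∂u) du + (∂F_i/∂v) dv.
  For the x component: f_1(F) = -9*u*v - 2; d F_1 = (8*u) du + (2*v) dv
  For the y component: f_2(F) = 12*u^2 + 3*v^2; d F_2 = (-3*v) du + (-3*u) dv
  For the z component: f_3(F) = 6*u^2 + 4*u*v - 3*v^2 - 2; d F_3 = (2*u + 2*v) du + (2*u - 4*v) dv
Combining and collecting du, dv coefficients:
  coeff of du: 12*u^3 - 88*u^2*v + 2*u*v^2 - 20*u - 15*v^3 - 4*v
  coeff of dv: -24*u^3 - 16*u^2*v - 49*u*v^2 - 4*u + 12*v^3 + 4*v
F^* omega = (12*u^3 - 88*u^2*v + 2*u*v^2 - 20*u - 15*v^3 - 4*v) du + (-24*u^3 - 16*u^2*v - 49*u*v^2 - 4*u + 12*v^3 + 4*v) dv.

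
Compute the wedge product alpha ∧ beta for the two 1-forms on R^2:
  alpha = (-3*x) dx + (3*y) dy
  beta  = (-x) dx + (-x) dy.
alpha ∧ beta = (3*x*(x + y)) dx ∧ dy

Distribute the wedge, using dx_i ∧ dx_j = -dx_j ∧ dx_i and dx_i ∧ dx_i = 0. For each pair (i, j) with i < j, the coefficient of dx_i ∧ dx_j in alpha ∧ beta is (alpha_i * beta_j - alpha_j * beta_i). Collecting: alpha ∧ beta = (3*x*(x + y)) dx ∧ dy.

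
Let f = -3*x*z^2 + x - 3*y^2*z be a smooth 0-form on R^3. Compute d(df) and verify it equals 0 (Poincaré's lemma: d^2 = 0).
d(df) = 0

Step 1: df = sum_i (∂f/∂x_i) dx_i = (1 - 3*z^2) dx + (-6*y*z) dy + (-6*x*z - 3*y^2) dz.
Step 2: Apply d again. Using the 1-form formula, the coefficient of dx ∧ dy in d(df) is ∂^2 f/∂x ∂y - ∂^2 f/∂y ∂x = (0) - (0) = 0 (equality of mixed partials for smooth f).
Similarly for dx ∧ dz and dy ∧ dz — all coefficients vanish. So d(df) = 0.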